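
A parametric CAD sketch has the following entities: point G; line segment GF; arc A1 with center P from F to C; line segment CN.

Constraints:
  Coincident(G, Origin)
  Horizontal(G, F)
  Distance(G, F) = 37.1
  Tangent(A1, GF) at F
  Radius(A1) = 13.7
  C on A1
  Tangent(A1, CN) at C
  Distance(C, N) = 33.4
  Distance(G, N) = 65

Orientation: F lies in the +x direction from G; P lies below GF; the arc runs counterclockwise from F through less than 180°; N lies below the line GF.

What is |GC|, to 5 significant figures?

32.639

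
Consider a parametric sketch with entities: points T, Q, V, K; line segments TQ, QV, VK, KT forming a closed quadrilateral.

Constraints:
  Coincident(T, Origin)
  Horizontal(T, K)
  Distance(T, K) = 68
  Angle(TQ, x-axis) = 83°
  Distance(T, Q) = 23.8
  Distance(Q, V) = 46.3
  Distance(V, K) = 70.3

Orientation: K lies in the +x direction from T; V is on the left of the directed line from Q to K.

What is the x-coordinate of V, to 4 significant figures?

31.47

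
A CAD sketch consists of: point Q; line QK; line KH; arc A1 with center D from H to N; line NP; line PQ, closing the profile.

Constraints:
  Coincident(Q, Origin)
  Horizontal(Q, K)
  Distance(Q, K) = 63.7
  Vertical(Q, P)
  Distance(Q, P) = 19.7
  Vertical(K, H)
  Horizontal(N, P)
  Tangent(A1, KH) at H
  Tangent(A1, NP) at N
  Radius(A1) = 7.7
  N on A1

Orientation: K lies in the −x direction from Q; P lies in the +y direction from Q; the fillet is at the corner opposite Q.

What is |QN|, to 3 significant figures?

59.4

The virtual corner opposite Q is at (-63.7, 19.7). A1 meets KH tangentially, so DH is at right angles to KH and A1 meets NP tangentially, so DN is at right angles to NP, with radius 7.7, so the center D sits 7.7 in from both sides at D = (-56.0, 12.0). That places the tangent points at H = (-63.7, 12.0) on KH and N = (-56.0, 19.7) on NP. Then |QN| = |N − Q| = 59.4.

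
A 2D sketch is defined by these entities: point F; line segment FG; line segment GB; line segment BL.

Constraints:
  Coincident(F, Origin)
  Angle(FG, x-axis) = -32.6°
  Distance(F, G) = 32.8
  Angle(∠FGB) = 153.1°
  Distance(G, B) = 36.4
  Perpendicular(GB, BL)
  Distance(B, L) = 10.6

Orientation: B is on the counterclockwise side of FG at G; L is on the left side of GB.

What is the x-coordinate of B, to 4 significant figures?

63.85

F is at the origin; FG runs at -32.6° with length 32.8, so G = 32.8·(cos -32.6°, sin -32.6°) = (27.63, -17.67). ∠FGB = 153.1°, so GB runs at -32.6° + (180° − 153.1°) = -5.700° from the x-axis; with |GB| = 36.4, B = G + 36.4·(cos -5.700°, sin -5.700°) = (63.85, -21.29). So B.x = 63.85.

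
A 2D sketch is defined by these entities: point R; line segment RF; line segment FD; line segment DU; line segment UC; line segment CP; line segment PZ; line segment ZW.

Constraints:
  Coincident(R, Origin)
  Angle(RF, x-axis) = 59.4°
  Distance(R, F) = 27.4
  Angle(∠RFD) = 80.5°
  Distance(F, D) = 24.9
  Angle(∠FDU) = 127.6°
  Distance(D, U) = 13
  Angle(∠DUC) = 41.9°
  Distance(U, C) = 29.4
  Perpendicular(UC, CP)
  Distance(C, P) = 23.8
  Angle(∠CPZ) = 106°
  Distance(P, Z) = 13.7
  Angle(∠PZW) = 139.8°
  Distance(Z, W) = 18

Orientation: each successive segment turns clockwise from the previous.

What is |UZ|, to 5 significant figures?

31.998

R is at the origin; RF runs at 59.4° with length 27.4, so F = (13.948, 23.584). ∠RFD = 80.5° gives FD at -40.100° from the x-axis; with |FD| = 24.9, D = (32.994, 7.5457). ∠FDU = 127.6° gives DU at -92.500° from the x-axis; with |DU| = 13.0, U = (32.427, -5.4420). ∠DUC = 41.9° gives UC at 129.40° from the x-axis; with |UC| = 29.4, C = (13.766, 17.276). The perpendicularity gives CP at right angles to UC, so CP runs at 39.400°; with |CP| = 23.8, P = (32.157, 32.383). ∠CPZ = 106.0° gives PZ at -34.600° from the x-axis; with |PZ| = 13.7, Z = (43.434, 24.604). Then |UZ| = |Z − U| = 31.998.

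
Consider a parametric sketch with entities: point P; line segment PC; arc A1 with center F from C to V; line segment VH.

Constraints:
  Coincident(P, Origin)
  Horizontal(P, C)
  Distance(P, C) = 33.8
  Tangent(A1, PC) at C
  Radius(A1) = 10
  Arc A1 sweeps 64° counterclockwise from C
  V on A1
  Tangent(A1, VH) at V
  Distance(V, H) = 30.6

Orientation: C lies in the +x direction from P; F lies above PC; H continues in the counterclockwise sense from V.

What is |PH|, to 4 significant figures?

65.23

On A1, C sits at bearing -90° from F; a 64° counterclockwise sweep puts V at bearing -26°, so V = F + 10.0·(cos -26°, sin -26°) = (42.79, 5.616). The tangent condition forces FV to be normal to VH, so VH runs along (−sin -26°, cos -26°); with |VH| = 30.6, H = (56.20, 33.12). Then |PH| = |H − P| = 65.23.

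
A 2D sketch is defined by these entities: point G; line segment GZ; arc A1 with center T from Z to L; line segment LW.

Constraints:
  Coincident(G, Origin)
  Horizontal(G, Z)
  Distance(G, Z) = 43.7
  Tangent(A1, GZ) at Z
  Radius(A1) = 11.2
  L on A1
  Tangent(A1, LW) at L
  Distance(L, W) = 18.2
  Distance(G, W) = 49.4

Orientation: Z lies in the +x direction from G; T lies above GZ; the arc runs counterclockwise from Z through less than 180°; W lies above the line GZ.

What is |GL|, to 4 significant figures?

54.83

G is at the origin; G and Z share the same y with |GZ| = 43.7 and Z on the +x side, so Z = (43.70, 0.000). Since A1 is tangent to GZ there, TZ ⟂ GZ, so T = Z + (0, 11.2) = (43.70, 11.20). Since TL ⟂ LW (tangency), |TW| = √(11.2² + 18.2²) = 21.37 regardless of where L sits on A1. So W lies on both circle(G, 49.4) and circle(T, 21.37); the above-GZ intersection is W = (37.84, 31.75). L is the foot of the tangent from W: L = (51.26, 19.46).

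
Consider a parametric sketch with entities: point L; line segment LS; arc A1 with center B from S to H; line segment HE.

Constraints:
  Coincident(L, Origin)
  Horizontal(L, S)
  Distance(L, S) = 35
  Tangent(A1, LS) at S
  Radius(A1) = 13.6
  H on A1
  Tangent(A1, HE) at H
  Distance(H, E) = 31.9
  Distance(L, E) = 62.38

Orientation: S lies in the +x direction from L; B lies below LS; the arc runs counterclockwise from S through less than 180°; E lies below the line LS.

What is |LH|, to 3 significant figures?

31.2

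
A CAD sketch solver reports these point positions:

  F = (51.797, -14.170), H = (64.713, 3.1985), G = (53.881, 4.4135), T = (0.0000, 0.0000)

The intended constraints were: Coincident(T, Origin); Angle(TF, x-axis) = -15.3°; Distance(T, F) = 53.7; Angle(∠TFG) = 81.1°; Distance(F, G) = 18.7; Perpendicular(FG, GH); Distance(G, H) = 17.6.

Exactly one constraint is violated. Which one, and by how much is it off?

Distance(G, H) = 17.6 — off by 6.70.

T = (0.00, 0.00) ✓; TF at -15.30° ✓; |TF| = 53.70 ✓; ∠TFG = 81.10° ✓; |FG| = 18.70 ✓; ∠(FG, GH) = 90.00° ✓; |GH| = 10.90 ✗.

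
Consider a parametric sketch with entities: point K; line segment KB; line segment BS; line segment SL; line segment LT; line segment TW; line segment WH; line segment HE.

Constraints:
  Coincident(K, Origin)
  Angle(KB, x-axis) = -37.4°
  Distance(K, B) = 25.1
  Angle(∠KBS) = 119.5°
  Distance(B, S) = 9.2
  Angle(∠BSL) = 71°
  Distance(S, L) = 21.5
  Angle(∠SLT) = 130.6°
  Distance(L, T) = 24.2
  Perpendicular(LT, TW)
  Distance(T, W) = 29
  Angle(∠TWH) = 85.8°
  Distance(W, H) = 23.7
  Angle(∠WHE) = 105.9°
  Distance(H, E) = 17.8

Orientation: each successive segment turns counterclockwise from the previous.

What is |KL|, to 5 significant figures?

14.639

K is at the origin; KB runs at -37.4° with length 25.1, so B = (19.940, -15.245). ∠KBS = 119.5° gives BS at 23.100° from the x-axis; with |BS| = 9.2, S = (28.402, -11.636). ∠BSL = 71.0° gives SL at 132.10° from the x-axis; with |SL| = 21.5, L = (13.988, 4.3168). Then |KL| = |L − K| = 14.639.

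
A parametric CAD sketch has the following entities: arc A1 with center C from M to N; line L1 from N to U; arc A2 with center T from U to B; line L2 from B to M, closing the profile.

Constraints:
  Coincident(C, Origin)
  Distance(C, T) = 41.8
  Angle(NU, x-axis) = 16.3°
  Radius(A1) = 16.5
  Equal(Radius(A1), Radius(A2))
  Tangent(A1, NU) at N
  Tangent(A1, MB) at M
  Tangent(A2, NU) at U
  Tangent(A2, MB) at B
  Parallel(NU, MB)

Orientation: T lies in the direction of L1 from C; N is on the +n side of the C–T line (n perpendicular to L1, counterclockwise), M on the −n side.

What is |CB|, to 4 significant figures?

44.94

Tangency of A1 to both parallel lines with radius 16.5 puts N and M at C ± 16.5·n: N = (-4.631, 15.84), M = (4.631, -15.84). Equal radii place U and B the same way about T: U = T + 16.5·n = (35.49, 27.57), B = T − 16.5·n = (44.75, -4.105). Then |CB| = |B − C| = 44.94.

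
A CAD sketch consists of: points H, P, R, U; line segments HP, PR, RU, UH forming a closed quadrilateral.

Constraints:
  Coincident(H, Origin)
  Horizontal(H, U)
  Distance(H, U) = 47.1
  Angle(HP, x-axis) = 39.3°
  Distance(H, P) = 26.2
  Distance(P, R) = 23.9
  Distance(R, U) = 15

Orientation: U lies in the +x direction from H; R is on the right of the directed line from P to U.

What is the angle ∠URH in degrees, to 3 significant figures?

158°

Checks: |PR| = 23.90 ✓; |RU| = 15.00 ✓.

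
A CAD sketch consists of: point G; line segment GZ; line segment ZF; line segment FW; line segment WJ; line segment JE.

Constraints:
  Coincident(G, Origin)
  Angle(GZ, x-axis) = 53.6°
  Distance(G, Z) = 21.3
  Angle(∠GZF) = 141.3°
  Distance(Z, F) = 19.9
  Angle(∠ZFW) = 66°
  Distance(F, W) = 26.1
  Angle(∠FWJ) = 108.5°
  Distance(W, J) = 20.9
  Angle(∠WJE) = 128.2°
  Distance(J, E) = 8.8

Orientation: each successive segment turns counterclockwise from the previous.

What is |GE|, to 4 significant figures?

1.171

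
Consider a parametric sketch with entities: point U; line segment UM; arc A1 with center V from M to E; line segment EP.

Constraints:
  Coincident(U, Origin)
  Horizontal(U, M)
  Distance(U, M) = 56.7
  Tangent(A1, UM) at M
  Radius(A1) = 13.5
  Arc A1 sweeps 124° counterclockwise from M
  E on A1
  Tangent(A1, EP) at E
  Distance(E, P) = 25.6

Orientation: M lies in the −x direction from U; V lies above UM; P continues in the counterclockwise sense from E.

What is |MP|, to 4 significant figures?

42.39

U is at the origin; UM is horizontal with |UM| = 56.7 and M on the −x side, so M = (-56.70, 0.000). The tangent condition forces VM to be normal to UM, so V = M + (0, 13.5) = (-56.70, 13.50). On A1, M sits at bearing -90° from V; a 124° counterclockwise sweep puts E at bearing 34°, so E = V + 13.5·(cos 34°, sin 34°) = (-45.51, 21.05). Since A1 is tangent to EP there, VE ⟂ EP, so EP runs along (−sin 34°, cos 34°); with |EP| = 25.6, P = (-59.82, 42.27). Then |MP| = |P − M| = 42.39.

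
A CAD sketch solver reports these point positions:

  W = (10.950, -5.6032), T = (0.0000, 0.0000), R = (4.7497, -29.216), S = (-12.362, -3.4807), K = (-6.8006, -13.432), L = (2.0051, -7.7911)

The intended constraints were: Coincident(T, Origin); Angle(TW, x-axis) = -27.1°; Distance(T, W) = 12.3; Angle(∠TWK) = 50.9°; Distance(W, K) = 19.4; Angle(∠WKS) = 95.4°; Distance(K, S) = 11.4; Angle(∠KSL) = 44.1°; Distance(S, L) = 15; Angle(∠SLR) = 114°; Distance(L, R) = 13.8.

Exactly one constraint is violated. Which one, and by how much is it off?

Distance(L, R) = 13.8 — off by 7.80.

T = (0.00, 0.00) ✓; TW at -27.10° ✓; |TW| = 12.30 ✓; ∠TWK = 50.90° ✓; |WK| = 19.40 ✓; ∠WKS = 95.40° ✓; |KS| = 11.40 ✓; ∠KSL = 44.10° ✓; |SL| = 15.00 ✓; ∠SLR = 114.0° ✓; |LR| = 21.60 ✗.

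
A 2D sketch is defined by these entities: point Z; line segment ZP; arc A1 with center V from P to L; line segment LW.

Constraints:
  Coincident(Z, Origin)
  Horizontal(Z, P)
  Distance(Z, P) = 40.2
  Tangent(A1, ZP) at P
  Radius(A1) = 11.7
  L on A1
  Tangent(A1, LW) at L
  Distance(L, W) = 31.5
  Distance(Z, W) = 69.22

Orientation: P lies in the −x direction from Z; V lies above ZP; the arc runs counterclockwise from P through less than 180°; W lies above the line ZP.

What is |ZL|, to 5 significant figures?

38.035

Checks: |VL| = 11.70 ✓; ∠(VL, LW) = 90.00° ✓; |LW| = 31.50 ✓; |ZW| = 69.22 ✓.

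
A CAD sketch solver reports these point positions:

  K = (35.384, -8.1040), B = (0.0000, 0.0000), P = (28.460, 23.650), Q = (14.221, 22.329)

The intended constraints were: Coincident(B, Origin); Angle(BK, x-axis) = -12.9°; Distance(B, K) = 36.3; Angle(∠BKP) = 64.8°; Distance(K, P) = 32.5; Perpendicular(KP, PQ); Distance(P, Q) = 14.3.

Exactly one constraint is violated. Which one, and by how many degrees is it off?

Perpendicular(KP, PQ) — off by 7.00°.

B = (0.00, 0.00) ✓; BK at -12.90° ✓; |BK| = 36.30 ✓; ∠BKP = 64.80° ✓; |KP| = 32.50 ✓; ∠(KP, PQ) = 83.00° ✗; |PQ| = 14.30 ✓.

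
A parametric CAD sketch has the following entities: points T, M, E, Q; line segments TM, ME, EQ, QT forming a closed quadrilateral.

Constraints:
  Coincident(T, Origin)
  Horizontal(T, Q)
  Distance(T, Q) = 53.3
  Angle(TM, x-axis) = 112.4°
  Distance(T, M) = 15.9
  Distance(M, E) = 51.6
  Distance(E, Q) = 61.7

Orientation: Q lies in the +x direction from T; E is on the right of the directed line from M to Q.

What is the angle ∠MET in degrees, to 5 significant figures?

5.2511°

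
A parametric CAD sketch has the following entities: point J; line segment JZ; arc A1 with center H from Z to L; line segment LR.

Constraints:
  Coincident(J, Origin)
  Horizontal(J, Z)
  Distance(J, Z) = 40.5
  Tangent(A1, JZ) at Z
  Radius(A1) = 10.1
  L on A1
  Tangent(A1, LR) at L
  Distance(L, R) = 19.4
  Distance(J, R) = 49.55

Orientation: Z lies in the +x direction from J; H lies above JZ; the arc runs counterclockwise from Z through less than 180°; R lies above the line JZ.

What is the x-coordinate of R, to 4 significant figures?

37.98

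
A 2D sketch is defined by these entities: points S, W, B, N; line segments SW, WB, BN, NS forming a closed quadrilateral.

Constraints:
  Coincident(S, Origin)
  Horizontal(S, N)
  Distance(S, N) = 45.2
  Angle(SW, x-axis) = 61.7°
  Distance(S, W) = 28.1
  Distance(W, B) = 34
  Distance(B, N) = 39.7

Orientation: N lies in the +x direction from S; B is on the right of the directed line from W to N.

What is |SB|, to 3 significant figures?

10.7

S is at the origin; S and N share the same y with |SN| = 45.2 and N in +x, so N = (45.2, 0). SW runs at 61.7° with |SW| = 28.1, so W = (13.3, 24.7). B is determined by |WB| = 34.0 and |BN| = 39.7 together: it lies at the intersection of circle(W, 34.0) and circle(N, 39.7). With |WN| = 40.4, the foot of the radical line on WN is 15.0 from W and the perpendicular offset is √(34.0² − 15.0²) = 30.5. Taking the right-of-WN solution: B = (6.43, -8.55).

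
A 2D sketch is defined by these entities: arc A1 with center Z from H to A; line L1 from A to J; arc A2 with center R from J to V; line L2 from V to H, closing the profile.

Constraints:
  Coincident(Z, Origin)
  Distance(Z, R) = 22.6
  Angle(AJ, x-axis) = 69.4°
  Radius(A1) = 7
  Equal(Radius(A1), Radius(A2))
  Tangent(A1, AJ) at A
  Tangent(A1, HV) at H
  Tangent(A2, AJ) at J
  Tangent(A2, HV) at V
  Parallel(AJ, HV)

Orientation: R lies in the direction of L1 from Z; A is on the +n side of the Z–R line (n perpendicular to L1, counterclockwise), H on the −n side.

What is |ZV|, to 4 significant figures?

23.66

The slot axis is L1's direction at 69.4°, so u = (cos 69.4°, sin 69.4°) = (0.3518, 0.9361) and n = (−sin 69.4°, cos 69.4°) = (-0.9361, 0.3518). Z is at the origin and R lies 22.6 along u from Z, so R = 22.6·u = (7.952, 21.15). Tangency of A1 to both parallel lines with radius 7.0 puts A and H at Z ± 7.0·n: A = (-6.552, 2.463), H = (6.552, -2.463). Equal radii place J and V the same way about R: J = R + 7.0·n = (1.399, 23.62), V = R − 7.0·n = (14.50, 18.69). Then |ZV| = |V − Z| = 23.66.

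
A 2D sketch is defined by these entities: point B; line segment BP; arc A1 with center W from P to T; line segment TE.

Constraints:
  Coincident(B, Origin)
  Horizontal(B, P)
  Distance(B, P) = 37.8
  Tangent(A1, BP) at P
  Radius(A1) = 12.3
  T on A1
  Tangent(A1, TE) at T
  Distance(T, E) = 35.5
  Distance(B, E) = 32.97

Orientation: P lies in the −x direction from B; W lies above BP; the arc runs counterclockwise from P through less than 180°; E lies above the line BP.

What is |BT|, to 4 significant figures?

28.56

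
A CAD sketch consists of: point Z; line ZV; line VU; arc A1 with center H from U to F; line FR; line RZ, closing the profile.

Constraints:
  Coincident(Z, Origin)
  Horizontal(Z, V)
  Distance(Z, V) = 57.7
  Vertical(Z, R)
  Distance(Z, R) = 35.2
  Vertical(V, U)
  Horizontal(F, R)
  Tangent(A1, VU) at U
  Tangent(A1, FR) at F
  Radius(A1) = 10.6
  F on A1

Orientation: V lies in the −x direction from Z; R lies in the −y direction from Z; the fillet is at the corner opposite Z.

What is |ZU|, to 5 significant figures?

62.725

Z is at the origin; Z and V share the same y with |ZV| = 57.7 and V on the −x side, so V = (-57.700, 0.0000). Z and R share the same x with |ZR| = 35.2 and R on the −y side, so R = (0.0000, -35.200). The virtual corner opposite Z is at (-57.700, -35.200). The tangent condition forces HU to be normal to VU and since A1 is tangent to FR there, HF ⟂ FR, with radius 10.6, so the center H sits 10.6 in from both sides at H = (-47.100, -24.600). That places the tangent points at U = (-57.700, -24.600) on VU and F = (-47.100, -35.200) on FR. Then |ZU| = |U − Z| = 62.725.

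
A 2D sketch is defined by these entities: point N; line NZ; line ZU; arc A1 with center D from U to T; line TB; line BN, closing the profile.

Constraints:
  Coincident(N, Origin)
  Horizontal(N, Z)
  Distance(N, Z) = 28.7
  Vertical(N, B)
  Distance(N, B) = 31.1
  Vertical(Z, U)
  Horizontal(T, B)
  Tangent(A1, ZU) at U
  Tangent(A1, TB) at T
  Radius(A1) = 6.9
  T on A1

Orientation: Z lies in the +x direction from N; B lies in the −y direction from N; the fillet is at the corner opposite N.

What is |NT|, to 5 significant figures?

37.980

N is at the origin; N and Z share the same y with |NZ| = 28.7 and Z on the +x side, so Z = (28.700, 0.0000). NB is vertical with |NB| = 31.1 and B on the −y side, so B = (0.0000, -31.100). The virtual corner opposite N is at (28.700, -31.100). The tangent condition forces DU to be normal to ZU and since A1 is tangent to TB there, DT ⟂ TB, with radius 6.9, so the center D sits 6.9 in from both sides at D = (21.800, -24.200). That places the tangent points at U = (28.700, -24.200) on ZU and T = (21.800, -31.100) on TB. Then |NT| = |T − N| = 37.980.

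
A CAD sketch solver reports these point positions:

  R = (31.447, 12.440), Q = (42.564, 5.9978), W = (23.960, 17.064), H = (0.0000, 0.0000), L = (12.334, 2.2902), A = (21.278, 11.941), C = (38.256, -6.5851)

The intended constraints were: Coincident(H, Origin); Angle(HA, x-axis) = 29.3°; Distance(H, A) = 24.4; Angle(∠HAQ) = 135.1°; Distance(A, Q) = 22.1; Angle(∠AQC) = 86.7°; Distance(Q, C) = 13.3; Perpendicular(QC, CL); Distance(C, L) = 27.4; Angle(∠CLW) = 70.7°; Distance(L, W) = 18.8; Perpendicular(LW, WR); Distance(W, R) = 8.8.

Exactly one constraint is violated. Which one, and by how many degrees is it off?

Perpendicular(LW, WR) — off by 6.50°.

H = (0.00, 0.00) ✓; HA at 29.30° ✓; |HA| = 24.40 ✓; ∠HAQ = 135.1° ✓; |AQ| = 22.10 ✓; ∠AQC = 86.70° ✓; |QC| = 13.30 ✓; ∠(QC, CL) = 90.00° ✓; |CL| = 27.40 ✓; ∠CLW = 70.70° ✓; |LW| = 18.80 ✓; ∠(LW, WR) = 83.50° ✗; |WR| = 8.800 ✓.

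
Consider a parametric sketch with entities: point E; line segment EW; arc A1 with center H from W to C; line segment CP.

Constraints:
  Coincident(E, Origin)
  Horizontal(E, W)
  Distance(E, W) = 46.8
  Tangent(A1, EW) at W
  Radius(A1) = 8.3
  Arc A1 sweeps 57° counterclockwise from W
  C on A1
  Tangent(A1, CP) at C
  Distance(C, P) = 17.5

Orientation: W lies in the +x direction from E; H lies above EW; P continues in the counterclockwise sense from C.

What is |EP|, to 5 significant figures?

65.928

E is at the origin; E and W share the same y with |EW| = 46.8 and W on the +x side, so W = (46.800, 0.0000). A1 meets EW tangentially, so HW is at right angles to EW, so H = W + (0, 8.3) = (46.800, 8.3000). On A1, W sits at bearing -90° from H; a 57° counterclockwise sweep puts C at bearing -33°, so C = H + 8.3·(cos -33°, sin -33°) = (53.761, 3.7795). Tangency of A1 to CP means the radius HC is perpendicular to CP, so CP runs along (−sin -33°, cos -33°); with |CP| = 17.5, P = (63.292, 18.456). Then |EP| = |P − E| = 65.928.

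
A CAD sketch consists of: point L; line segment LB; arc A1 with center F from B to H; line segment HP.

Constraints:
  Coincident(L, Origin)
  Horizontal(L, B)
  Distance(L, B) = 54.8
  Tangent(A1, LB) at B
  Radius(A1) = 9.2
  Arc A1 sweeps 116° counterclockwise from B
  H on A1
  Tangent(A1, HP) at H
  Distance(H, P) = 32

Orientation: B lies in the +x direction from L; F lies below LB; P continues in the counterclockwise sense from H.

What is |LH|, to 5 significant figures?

48.376

A1 meets LB tangentially, so FB is at right angles to LB, so F = B + (0, -9.2) = (54.800, -9.2000). On A1, B sits at bearing 90° from F; a 116° counterclockwise sweep puts H at bearing 206°, so H = F + 9.2·(cos 206°, sin 206°) = (46.531, -13.233). Then |LH| = |H − L| = 48.376.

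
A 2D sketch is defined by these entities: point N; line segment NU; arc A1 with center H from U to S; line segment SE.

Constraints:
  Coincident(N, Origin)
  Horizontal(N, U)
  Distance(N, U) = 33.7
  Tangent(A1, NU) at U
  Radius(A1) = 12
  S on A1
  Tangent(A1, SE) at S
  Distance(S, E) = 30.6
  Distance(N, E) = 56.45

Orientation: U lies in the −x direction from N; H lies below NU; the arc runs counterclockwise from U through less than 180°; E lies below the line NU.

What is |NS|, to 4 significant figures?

47.77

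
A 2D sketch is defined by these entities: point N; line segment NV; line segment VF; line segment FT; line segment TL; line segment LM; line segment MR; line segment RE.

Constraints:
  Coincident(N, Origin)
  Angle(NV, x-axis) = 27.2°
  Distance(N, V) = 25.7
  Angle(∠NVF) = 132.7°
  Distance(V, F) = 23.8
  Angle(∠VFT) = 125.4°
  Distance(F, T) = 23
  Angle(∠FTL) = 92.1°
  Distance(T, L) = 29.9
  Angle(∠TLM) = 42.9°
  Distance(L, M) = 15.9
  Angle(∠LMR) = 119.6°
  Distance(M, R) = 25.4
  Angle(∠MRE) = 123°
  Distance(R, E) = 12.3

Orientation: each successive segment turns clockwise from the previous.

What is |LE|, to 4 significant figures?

40.11

N is at the origin; NV runs at 27.2° with length 25.7, so V = (22.86, 11.75). ∠NVF = 132.7° gives VF at -20.10° from the x-axis; with |VF| = 23.8, F = (45.21, 3.568). ∠VFT = 125.4° gives FT at -74.70° from the x-axis; with |FT| = 23.0, T = (51.28, -18.62). ∠FTL = 92.1° gives TL at -162.6° from the x-axis; with |TL| = 29.9, L = (22.75, -27.56). ∠TLM = 42.9° gives LM at 60.30° from the x-axis; with |LM| = 15.9, M = (30.62, -13.75). ∠LMR = 119.6° gives MR at -0.1000° from the x-axis; with |MR| = 25.4, R = (56.02, -13.79). ∠MRE = 123.0° gives RE at -57.10° from the x-axis; with |RE| = 12.3, E = (62.70, -24.12). Then |LE| = |E − L| = 40.11.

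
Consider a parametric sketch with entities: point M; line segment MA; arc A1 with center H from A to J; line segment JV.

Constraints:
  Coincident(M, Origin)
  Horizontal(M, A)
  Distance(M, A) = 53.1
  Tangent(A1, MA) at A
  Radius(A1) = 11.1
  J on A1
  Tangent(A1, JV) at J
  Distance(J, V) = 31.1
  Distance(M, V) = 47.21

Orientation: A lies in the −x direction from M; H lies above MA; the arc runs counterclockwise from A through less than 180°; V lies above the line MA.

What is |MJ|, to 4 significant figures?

43.39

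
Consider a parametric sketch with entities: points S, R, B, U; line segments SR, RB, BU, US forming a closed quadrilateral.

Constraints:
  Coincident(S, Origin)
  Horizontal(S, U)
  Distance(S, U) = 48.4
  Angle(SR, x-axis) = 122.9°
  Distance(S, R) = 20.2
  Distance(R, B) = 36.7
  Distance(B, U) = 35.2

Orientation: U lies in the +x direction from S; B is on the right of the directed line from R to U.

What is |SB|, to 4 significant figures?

17.31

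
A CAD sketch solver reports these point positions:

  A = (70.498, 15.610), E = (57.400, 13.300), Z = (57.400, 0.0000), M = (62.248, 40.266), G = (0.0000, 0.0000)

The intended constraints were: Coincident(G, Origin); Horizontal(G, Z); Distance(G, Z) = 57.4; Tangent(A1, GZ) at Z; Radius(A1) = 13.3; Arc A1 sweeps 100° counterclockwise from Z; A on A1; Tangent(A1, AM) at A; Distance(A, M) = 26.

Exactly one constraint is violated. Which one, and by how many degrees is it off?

Tangent(A1, AM) at A — off by 8.50°.

G = (0.00, 0.00) ✓; G.y = 0.00, Z.y = 0.00 ✓; |GZ| = 57.40 ✓; ∠(EZ, ZG) = 90.00° ✓; |EZ| = 13.30 ✓; bearing(E→A) − bearing(E→Z) = 100.0° ✓; |EA| = 13.30 ✓; ∠(EA, AM) = 81.50° ✗; |AM| = 26.00 ✓.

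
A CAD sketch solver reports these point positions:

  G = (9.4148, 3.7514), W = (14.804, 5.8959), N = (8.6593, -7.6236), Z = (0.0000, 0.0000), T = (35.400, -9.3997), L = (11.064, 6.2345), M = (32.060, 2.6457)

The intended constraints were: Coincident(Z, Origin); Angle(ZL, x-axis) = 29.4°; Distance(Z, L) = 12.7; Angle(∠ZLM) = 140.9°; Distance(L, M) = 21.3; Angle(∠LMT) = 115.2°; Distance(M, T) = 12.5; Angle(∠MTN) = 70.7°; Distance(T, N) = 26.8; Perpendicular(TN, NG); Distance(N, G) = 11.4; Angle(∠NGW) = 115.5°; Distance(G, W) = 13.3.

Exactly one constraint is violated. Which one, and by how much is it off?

Distance(G, W) = 13.3 — off by 7.50.

Z = (0.00, 0.00) ✓; ZL at 29.40° ✓; |ZL| = 12.70 ✓; ∠ZLM = 140.9° ✓; |LM| = 21.30 ✓; ∠LMT = 115.2° ✓; |MT| = 12.50 ✓; ∠MTN = 70.70° ✓; |TN| = 26.80 ✓; ∠(TN, NG) = 90.00° ✓; |NG| = 11.40 ✓; ∠NGW = 115.5° ✓; |GW| = 5.800 ✗.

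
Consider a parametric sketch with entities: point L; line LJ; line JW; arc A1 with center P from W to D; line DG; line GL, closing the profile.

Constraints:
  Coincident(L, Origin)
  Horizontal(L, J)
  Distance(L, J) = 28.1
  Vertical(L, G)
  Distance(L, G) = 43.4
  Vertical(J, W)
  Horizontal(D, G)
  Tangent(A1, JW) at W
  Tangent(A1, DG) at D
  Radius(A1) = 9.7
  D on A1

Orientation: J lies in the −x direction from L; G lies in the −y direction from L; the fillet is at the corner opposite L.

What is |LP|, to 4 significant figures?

38.40

L is at the origin; L and J share the same y with |LJ| = 28.1 and J on the −x side, so J = (-28.10, 0.000). L and G share the same x with |LG| = 43.4 and G on the −y side, so G = (0.000, -43.40). The virtual corner opposite L is at (-28.10, -43.40). Tangency of A1 to JW means the radius PW is perpendicular to JW and the tangent condition forces PD to be normal to DG, with radius 9.7, so the center P sits 9.7 in from both sides at P = (-18.40, -33.70). Then |LP| = |P − L| = 38.40.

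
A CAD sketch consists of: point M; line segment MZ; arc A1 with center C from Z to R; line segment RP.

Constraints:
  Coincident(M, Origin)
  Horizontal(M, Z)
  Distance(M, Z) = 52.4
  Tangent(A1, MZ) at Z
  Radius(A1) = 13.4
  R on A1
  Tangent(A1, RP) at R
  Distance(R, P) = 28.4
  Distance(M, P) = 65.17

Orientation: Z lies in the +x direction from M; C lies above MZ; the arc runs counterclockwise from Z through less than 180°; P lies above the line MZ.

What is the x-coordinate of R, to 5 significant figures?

63.518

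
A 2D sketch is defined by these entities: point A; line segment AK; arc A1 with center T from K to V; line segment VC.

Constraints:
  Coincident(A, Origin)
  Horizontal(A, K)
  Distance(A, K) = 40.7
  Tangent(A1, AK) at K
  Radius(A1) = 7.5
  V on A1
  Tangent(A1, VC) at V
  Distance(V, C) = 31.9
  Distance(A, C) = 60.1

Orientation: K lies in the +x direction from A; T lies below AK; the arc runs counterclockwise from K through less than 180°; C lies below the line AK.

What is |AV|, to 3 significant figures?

35.2

Checks: A = (0.00, 0.00) ✓; |TV| = 7.500 ✓; ∠(TV, VC) = 90.00° ✓; |VC| = 31.90 ✓; |AC| = 60.10 ✓.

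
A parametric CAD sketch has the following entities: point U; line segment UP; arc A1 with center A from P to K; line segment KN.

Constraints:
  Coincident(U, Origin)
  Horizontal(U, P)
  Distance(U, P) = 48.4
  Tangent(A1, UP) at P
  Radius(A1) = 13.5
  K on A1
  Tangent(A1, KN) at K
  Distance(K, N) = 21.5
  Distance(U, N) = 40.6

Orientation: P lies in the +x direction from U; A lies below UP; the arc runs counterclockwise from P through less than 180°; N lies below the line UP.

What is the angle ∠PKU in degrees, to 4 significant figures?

131.1°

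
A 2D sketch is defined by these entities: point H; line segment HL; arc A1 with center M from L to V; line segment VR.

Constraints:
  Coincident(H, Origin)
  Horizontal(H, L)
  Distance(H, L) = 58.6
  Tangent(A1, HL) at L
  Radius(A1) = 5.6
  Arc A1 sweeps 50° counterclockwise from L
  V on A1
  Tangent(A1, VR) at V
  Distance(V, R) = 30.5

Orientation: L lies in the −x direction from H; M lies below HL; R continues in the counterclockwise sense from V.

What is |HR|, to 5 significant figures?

86.306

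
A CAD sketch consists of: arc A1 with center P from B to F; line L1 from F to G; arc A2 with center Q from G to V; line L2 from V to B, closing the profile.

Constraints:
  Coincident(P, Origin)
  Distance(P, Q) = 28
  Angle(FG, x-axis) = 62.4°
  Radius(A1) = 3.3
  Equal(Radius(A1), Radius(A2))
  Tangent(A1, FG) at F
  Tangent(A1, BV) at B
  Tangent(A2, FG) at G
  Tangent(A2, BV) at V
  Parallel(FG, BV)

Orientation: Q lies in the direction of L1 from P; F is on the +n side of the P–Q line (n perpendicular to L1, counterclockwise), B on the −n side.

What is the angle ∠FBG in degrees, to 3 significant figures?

76.7°

Tangency of A1 to both parallel lines with radius 3.3 puts F and B at P ± 3.3·n: F = (-2.92, 1.53), B = (2.92, -1.53). Equal radii place G and V the same way about Q: G = Q + 3.3·n = (10.0, 26.3), V = Q − 3.3·n = (15.9, 23.3). Then cos ∠FBG = BF·BG / (|BF||BG|), giving 76.7°.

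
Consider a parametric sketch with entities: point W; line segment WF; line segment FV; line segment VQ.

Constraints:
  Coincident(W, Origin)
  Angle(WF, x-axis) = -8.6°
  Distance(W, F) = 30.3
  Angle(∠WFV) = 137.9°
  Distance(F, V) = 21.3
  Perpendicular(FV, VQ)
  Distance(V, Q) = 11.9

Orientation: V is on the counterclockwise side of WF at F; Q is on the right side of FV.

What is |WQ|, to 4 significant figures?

54.36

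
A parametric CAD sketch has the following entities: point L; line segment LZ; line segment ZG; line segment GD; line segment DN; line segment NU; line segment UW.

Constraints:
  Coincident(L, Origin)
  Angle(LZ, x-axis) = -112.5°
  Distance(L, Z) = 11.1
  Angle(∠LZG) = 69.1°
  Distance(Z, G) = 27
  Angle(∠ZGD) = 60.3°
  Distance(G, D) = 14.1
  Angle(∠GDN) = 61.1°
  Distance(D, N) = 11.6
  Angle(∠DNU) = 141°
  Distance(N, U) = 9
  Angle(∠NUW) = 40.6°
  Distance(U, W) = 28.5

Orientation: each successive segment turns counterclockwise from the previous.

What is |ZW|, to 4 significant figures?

35.24

L is at the origin; LZ runs at -112.5° with length 11.1, so Z = (-4.248, -10.26). ∠LZG = 69.1° gives ZG at -1.600° from the x-axis; with |ZG| = 27.0, G = (22.74, -11.01). ∠ZGD = 60.3° gives GD at 118.1° from the x-axis; with |GD| = 14.1, D = (16.10, 1.429). ∠GDN = 61.1° gives DN at -123.0° from the x-axis; with |DN| = 11.6, N = (9.783, -8.300). ∠DNU = 141.0° gives NU at -84.00° from the x-axis; with |NU| = 9.0, U = (10.72, -17.25). ∠NUW = 40.6° gives UW at 55.40° from the x-axis; with |UW| = 28.5, W = (26.91, 6.209). Then |ZW| = |W − Z| = 35.24.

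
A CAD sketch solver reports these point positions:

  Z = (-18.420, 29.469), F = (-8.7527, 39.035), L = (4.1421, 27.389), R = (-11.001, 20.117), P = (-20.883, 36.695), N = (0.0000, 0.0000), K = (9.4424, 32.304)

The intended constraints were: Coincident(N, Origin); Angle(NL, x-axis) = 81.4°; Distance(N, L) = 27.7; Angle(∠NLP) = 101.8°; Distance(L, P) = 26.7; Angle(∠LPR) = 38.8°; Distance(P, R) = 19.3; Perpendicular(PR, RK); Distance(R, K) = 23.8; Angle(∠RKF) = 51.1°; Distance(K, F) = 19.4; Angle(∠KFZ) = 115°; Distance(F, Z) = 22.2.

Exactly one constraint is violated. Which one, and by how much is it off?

Distance(F, Z) = 22.2 — off by 8.60.

N = (0.00, 0.00) ✓; NL at 81.40° ✓; |NL| = 27.70 ✓; ∠NLP = 101.8° ✓; |LP| = 26.70 ✓; ∠LPR = 38.80° ✓; |PR| = 19.30 ✓; ∠(PR, RK) = 90.00° ✓; |RK| = 23.80 ✓; ∠RKF = 51.10° ✓; |KF| = 19.40 ✓; ∠KFZ = 115.0° ✓; |FZ| = 13.60 ✗.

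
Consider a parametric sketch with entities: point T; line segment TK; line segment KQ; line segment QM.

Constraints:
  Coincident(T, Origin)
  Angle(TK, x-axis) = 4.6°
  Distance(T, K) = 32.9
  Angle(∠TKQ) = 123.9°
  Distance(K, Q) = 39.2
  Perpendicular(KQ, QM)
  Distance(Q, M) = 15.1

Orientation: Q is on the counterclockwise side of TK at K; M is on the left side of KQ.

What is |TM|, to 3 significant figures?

58.8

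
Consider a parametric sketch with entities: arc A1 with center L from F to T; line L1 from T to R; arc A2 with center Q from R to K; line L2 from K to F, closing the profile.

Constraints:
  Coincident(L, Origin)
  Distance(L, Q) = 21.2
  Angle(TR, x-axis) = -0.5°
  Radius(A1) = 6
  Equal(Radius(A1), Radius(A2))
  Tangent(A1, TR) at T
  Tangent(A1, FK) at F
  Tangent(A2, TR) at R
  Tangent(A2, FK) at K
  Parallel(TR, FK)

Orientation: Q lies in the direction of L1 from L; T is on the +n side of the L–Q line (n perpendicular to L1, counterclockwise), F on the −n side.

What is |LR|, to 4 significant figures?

22.03

The slot axis is L1's direction at -0.5°, so u = (cos -0.5°, sin -0.5°) = (1.000, -0.008727) and n = (−sin -0.5°, cos -0.5°) = (0.008727, 1.000). L is at the origin and Q lies 21.2 along u from L, so Q = 21.2·u = (21.20, -0.1850). Tangency of A1 to both parallel lines with radius 6.0 puts T and F at L ± 6.0·n: T = (0.05236, 6.000), F = (-0.05236, -6.000). Equal radii place R and K the same way about Q: R = Q + 6.0·n = (21.25, 5.815), K = Q − 6.0·n = (21.15, -6.185). Then |LR| = |R − L| = 22.03.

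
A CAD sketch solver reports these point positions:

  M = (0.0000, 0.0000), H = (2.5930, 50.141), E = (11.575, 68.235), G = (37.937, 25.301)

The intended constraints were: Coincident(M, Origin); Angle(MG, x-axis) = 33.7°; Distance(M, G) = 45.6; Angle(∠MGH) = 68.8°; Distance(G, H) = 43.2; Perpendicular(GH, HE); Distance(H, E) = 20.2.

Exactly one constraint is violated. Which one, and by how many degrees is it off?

Perpendicular(GH, HE) — off by 8.70°.

M = (0.00, 0.00) ✓; MG at 33.70° ✓; |MG| = 45.60 ✓; ∠MGH = 68.80° ✓; |GH| = 43.20 ✓; ∠(GH, HE) = 81.30° ✗; |HE| = 20.20 ✓.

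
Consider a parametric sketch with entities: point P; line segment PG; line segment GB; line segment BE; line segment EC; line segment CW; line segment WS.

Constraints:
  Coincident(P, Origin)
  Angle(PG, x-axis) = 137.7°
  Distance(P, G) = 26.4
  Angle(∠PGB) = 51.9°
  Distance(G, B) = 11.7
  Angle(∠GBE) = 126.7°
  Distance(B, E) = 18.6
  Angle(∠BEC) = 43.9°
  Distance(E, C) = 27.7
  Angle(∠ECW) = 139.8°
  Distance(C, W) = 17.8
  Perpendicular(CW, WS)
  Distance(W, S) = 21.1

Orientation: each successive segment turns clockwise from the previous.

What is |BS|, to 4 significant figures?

20.50

∠ECW = 139.8° gives CW at 140.0° from the x-axis; with |CW| = 17.8, W = (-35.88, 18.21). CW is perpendicular to WS, so WS runs at 50.00°; with |WS| = 21.1, S = (-22.32, 34.38). Then |BS| = |S − B| = 20.50.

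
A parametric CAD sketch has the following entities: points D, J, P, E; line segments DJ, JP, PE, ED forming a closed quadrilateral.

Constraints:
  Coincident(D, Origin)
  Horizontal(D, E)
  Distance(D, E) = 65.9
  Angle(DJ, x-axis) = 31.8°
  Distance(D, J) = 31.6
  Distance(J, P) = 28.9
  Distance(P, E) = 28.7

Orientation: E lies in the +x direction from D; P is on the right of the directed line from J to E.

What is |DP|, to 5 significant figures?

40.042

Checks: |JP| = 28.90 ✓; |PE| = 28.70 ✓.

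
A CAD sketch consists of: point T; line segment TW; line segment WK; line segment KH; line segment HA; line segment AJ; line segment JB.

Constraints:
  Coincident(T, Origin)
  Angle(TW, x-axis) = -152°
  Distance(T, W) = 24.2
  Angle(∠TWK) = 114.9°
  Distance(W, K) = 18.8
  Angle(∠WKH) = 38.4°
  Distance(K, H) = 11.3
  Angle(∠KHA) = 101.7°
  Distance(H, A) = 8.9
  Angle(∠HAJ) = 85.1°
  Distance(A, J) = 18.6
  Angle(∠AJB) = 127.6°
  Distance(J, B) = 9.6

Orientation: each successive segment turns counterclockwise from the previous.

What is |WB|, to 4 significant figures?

27.88

T is at the origin; TW runs at -152.0° with length 24.2, so W = (-21.37, -11.36). ∠TWK = 114.9° gives WK at -86.90° from the x-axis; with |WK| = 18.8, K = (-20.35, -30.13). ∠WKH = 38.4° gives KH at 54.70° from the x-axis; with |KH| = 11.3, H = (-13.82, -20.91). ∠KHA = 101.7° gives HA at 133.0° from the x-axis; with |HA| = 8.9, A = (-19.89, -14.40). ∠HAJ = 85.1° gives AJ at -132.1° from the x-axis; with |AJ| = 18.6, J = (-32.36, -28.20). ∠AJB = 127.6° gives JB at -79.70° from the x-axis; with |JB| = 9.6, B = (-30.64, -37.65). Then |WB| = |B − W| = 27.88.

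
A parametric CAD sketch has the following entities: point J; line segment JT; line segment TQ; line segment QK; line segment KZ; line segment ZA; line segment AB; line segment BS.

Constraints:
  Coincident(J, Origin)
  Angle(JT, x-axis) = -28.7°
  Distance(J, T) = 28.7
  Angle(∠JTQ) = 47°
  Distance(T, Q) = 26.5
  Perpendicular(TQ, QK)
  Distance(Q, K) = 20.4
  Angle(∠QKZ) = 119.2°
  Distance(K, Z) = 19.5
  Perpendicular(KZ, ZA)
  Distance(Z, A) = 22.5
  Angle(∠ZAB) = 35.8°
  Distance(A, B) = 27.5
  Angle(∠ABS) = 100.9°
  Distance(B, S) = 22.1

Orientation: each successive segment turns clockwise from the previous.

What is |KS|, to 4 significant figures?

24.44

J is at the origin; JT runs at -28.7° with length 28.7, so T = (25.17, -13.78). ∠JTQ = 47.0° gives TQ at -161.7° from the x-axis; with |TQ| = 26.5, Q = (0.01432, -22.10). TQ ⟂ QK, so QK runs at 108.3°; with |QK| = 20.4, K = (-6.391, -2.735). ∠QKZ = 119.2° gives KZ at 47.50° from the x-axis; with |KZ| = 19.5, Z = (6.783, 11.64). The perpendicularity gives ZA at right angles to KZ, so ZA runs at -42.50°; with |ZA| = 22.5, A = (23.37, -3.559). ∠ZAB = 35.8° gives AB at 173.3° from the x-axis; with |AB| = 27.5, B = (-3.941, -0.3504). ∠ABS = 100.9° gives BS at 94.20° from the x-axis; with |BS| = 22.1, S = (-5.559, 21.69). Then |KS| = |S − K| = 24.44.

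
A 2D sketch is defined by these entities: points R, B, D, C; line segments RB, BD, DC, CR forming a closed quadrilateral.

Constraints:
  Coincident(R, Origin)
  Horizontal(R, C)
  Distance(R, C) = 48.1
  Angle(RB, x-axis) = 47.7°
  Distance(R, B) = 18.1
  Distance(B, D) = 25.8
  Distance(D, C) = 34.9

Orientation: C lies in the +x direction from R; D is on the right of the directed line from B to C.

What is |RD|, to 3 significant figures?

19.7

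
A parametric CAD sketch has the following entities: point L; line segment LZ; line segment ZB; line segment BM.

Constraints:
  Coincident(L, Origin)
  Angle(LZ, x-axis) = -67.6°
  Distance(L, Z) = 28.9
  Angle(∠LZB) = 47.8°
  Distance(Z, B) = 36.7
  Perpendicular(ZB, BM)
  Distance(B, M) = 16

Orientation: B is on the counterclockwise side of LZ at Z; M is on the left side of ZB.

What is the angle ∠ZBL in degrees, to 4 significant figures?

51.08°

L is at the origin; LZ runs at -67.6° with length 28.9, so Z = 28.9·(cos -67.6°, sin -67.6°) = (11.01, -26.72). ∠LZB = 47.8°, so ZB runs at -67.6° + (180° − 47.8°) = 64.60° from the x-axis; with |ZB| = 36.7, B = Z + 36.7·(cos 64.60°, sin 64.60°) = (26.75, 6.433). Then cos ∠ZBL = BZ·BL / (|BZ||BL|), giving 51.08°.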